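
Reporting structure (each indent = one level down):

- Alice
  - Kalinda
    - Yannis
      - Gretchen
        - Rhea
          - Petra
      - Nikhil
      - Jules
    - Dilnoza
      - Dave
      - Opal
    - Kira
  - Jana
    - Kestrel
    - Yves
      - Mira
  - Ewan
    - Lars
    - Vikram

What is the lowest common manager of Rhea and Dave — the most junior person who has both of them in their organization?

Rhea's chain of managers is Gretchen, Yannis, Kalinda, Alice. Dave's chain of managers is Dilnoza, Kalinda, Alice. The first manager that appears in both chains is Kalinda.

Kalinda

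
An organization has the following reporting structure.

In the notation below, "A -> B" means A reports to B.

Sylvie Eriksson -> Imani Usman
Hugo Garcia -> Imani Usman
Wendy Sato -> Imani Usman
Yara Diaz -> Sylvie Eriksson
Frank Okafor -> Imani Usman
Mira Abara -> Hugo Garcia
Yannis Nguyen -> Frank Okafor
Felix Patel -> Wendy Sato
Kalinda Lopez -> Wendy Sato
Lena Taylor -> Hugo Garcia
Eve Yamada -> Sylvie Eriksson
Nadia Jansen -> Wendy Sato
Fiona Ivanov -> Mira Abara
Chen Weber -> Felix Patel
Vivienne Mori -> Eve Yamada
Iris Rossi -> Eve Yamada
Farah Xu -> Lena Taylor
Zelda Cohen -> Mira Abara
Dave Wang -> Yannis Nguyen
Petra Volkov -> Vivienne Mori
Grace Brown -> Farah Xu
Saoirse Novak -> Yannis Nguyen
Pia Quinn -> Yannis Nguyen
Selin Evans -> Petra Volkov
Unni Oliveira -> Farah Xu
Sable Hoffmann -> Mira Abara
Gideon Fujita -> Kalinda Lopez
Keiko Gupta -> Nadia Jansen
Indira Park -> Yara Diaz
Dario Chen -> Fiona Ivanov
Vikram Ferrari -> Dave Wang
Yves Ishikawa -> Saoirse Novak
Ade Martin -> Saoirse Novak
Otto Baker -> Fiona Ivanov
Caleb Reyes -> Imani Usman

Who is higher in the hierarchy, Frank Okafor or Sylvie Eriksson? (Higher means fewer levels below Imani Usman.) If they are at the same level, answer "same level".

same level

Both Frank Okafor and Sylvie Eriksson are 1 level below Imani Usman.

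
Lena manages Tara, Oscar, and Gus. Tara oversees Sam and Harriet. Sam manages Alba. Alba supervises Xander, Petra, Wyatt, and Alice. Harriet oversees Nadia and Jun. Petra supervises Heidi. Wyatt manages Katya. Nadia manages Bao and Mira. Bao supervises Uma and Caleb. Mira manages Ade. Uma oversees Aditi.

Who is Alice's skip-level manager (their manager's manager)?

Sam

Alice reports to Alba, and Alba reports to Sam. So Alice's skip-level manager is Sam.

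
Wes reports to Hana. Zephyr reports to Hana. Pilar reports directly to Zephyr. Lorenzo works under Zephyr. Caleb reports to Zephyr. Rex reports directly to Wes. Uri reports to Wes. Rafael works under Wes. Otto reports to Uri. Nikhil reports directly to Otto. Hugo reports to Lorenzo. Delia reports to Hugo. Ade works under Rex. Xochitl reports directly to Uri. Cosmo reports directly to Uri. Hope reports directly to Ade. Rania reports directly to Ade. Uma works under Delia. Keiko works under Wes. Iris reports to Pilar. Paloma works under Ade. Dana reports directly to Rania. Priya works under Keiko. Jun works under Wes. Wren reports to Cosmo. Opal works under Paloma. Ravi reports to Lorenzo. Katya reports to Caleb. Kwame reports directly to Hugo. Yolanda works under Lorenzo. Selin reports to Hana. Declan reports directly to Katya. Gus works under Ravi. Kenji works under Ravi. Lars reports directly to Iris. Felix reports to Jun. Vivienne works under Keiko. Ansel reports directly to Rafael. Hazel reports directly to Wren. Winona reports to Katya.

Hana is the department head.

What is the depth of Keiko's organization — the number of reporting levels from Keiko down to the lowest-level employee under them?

The longest chain under Keiko runs Keiko → Vivienne, which is 1 level below Keiko.

1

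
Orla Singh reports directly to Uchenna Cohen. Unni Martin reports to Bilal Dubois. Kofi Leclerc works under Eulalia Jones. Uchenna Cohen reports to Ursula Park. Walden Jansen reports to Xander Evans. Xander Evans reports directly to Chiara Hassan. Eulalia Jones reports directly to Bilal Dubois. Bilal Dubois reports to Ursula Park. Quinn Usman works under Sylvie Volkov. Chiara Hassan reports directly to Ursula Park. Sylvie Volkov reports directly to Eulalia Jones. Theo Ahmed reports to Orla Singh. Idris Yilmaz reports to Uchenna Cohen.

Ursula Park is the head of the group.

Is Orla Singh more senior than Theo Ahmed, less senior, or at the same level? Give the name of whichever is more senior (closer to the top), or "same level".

Orla Singh

Orla Singh is 2 levels below Ursula Park; Theo Ahmed is 3. Orla Singh is higher.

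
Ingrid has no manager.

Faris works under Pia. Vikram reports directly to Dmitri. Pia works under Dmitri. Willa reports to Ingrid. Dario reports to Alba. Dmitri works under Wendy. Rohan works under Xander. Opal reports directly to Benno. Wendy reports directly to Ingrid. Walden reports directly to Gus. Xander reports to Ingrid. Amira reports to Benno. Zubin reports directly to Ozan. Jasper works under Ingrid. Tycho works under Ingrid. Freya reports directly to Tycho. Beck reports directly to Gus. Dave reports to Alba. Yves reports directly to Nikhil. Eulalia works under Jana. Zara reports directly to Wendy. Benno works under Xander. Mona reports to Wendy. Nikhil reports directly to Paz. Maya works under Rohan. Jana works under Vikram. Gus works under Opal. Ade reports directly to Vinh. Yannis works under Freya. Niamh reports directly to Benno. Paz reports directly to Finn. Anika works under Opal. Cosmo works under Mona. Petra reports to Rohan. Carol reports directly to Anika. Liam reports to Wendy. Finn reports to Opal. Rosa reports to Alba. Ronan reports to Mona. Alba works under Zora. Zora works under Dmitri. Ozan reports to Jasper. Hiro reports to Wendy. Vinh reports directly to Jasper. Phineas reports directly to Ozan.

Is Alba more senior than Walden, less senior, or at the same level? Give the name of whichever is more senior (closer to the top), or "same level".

Alba is 4 levels below Ingrid; Walden is 5. Alba is higher.

Alba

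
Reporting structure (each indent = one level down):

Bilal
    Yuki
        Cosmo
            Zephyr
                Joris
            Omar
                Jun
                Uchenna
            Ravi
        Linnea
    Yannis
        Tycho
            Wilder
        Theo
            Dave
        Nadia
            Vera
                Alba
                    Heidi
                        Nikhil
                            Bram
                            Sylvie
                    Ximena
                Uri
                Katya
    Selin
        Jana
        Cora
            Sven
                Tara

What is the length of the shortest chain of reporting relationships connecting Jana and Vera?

5

Jana is 2 levels below Bilal, and Vera is 3 levels below Bilal (their lowest common manager). The shortest path runs up from Jana to Bilal and back down to Vera: 2 + 3 = 5 links.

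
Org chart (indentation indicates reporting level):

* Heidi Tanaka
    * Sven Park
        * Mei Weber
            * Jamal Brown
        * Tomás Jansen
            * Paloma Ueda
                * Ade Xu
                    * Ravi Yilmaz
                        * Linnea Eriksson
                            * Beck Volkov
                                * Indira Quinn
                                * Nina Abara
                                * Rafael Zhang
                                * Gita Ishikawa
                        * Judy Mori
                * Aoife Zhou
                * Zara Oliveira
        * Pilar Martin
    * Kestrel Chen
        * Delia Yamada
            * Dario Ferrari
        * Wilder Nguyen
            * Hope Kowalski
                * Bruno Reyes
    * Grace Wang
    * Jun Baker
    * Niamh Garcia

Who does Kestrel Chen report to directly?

Heidi Tanaka

Kestrel Chen reports directly to Heidi Tanaka.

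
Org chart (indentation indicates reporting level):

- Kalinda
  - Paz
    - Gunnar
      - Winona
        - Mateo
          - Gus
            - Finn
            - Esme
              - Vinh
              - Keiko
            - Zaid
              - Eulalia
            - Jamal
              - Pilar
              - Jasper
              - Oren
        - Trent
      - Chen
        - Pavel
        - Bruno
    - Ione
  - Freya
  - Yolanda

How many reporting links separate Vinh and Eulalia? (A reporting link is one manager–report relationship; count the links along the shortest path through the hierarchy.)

4

Vinh is 2 levels below Gus, and Eulalia is 2 levels below Gus (their lowest common manager). The shortest path runs up from Vinh to Gus and back down to Eulalia: 2 + 2 = 4 links.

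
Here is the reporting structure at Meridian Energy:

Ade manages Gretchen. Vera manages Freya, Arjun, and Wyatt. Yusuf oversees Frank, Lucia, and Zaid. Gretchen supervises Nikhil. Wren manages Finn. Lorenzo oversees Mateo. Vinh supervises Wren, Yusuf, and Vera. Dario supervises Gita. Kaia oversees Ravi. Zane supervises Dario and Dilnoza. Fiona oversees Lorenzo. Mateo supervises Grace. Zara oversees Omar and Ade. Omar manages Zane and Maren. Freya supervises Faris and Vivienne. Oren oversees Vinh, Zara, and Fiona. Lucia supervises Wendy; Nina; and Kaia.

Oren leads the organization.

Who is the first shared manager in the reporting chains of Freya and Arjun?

Freya's chain of managers is Vera, Vinh, Oren. Arjun's chain of managers is Vera, Vinh, Oren. The first manager that appears in both chains is Vera.

Vera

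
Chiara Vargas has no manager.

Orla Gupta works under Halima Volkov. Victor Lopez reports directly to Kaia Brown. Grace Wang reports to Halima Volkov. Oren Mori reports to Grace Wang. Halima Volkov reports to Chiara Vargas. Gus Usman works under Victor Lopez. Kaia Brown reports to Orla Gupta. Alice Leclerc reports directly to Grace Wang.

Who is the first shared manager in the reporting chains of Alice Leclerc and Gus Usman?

Halima Volkov

Alice Leclerc's chain of managers is Grace Wang, Halima Volkov, Chiara Vargas. Gus Usman's chain of managers is Victor Lopez, Kaia Brown, Orla Gupta, Halima Volkov, Chiara Vargas. The first manager that appears in both chains is Halima Volkov.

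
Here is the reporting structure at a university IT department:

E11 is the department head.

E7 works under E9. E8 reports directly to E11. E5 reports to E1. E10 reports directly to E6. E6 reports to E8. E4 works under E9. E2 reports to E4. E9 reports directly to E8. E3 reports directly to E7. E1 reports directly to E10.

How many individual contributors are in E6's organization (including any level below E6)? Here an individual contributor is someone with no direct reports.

The only person in E6's organization with no one reporting to them is E5. That is 1.

1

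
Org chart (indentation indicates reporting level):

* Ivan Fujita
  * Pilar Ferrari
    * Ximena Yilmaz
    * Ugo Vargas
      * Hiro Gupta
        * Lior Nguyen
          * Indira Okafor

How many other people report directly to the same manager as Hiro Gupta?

Hiro Gupta reports to Ugo Vargas, and Ugo Vargas has no other direct reports. Hiro Gupta has 0 peers.

0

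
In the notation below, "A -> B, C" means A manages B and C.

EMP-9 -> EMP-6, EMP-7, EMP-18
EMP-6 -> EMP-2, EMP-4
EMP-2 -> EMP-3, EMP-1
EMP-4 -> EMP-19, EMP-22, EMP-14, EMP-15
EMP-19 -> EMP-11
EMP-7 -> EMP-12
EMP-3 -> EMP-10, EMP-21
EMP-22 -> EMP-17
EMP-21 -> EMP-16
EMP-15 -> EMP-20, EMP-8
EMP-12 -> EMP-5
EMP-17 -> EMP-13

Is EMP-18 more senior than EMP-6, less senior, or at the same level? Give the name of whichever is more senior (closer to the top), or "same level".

Both EMP-18 and EMP-6 are 1 level below EMP-9.

same level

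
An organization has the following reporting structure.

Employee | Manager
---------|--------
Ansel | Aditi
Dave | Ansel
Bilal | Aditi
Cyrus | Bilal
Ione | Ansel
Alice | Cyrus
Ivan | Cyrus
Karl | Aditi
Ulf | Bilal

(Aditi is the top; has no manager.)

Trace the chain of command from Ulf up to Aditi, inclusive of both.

Ulf -> Bilal -> Aditi

Ulf reports to Bilal. Bilal reports to Aditi. Aditi is at the top.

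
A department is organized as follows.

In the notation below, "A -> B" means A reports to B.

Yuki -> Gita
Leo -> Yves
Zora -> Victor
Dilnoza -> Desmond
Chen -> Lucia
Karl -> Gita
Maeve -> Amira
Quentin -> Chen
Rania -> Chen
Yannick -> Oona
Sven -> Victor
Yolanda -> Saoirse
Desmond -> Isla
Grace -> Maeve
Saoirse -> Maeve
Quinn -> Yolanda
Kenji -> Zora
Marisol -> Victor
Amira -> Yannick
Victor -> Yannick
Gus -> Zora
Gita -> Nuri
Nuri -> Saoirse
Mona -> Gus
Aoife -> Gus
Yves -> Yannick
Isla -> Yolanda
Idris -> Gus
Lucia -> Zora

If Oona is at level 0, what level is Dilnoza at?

Chain from Dilnoza up to Oona: Dilnoza → Desmond → Isla → Yolanda → Saoirse → Maeve → Amira → Yannick → Oona. That is 8 steps up, so Dilnoza is 8 levels below Oona.

8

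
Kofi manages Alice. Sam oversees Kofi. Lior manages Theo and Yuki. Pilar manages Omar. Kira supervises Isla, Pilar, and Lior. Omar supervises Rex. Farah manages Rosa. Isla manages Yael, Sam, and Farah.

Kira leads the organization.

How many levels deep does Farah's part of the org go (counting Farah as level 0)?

The longest chain under Farah runs Farah → Rosa, which is 1 level below Farah.

1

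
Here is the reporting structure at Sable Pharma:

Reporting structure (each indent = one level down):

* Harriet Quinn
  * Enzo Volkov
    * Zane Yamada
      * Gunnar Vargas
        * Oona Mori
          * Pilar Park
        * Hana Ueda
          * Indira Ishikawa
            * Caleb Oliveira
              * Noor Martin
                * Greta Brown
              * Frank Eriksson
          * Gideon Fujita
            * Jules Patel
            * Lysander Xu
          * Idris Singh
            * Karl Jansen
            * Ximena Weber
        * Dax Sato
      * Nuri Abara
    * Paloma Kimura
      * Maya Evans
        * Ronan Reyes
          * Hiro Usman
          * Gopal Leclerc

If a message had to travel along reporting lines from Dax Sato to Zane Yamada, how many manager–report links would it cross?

2

Dax Sato is in Zane Yamada's organization: the chain from Dax Sato up to Zane Yamada is Dax Sato → Gunnar Vargas → Zane Yamada, which is 2 links.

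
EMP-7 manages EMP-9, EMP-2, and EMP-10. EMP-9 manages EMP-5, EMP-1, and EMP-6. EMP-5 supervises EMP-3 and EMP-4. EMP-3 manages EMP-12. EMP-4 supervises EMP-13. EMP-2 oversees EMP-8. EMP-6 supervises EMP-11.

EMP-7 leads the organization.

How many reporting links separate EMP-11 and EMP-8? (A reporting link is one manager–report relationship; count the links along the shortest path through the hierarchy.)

5

EMP-11 is 3 levels below EMP-7, and EMP-8 is 2 levels below EMP-7 (their lowest common manager). The shortest path runs up from EMP-11 to EMP-7 and back down to EMP-8: 3 + 2 = 5 links.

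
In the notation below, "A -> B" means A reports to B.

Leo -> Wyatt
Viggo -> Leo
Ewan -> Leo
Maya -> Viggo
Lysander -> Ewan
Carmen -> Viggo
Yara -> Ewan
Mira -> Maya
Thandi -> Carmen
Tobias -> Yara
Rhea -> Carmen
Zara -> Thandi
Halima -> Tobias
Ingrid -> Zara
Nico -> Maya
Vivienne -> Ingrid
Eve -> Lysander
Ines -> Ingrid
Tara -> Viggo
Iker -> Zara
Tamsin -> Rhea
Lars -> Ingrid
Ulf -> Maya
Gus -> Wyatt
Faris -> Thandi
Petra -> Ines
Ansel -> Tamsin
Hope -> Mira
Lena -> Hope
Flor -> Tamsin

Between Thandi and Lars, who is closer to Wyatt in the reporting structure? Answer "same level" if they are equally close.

Thandi is 4 levels below Wyatt; Lars is 7. Thandi is higher.

Thandi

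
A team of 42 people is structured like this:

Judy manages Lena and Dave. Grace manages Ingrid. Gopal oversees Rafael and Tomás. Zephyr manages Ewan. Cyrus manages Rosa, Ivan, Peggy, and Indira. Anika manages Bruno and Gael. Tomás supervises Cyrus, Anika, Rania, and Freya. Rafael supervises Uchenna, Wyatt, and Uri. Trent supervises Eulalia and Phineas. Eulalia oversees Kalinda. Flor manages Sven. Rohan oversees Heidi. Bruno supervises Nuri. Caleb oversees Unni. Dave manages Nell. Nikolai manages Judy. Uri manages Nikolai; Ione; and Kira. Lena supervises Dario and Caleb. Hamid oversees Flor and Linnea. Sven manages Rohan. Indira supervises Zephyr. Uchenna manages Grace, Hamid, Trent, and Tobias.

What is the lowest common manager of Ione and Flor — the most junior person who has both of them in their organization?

Ione's chain of managers is Uri, Rafael, Gopal. Flor's chain of managers is Hamid, Uchenna, Rafael, Gopal. The first manager that appears in both chains is Rafael.

Rafael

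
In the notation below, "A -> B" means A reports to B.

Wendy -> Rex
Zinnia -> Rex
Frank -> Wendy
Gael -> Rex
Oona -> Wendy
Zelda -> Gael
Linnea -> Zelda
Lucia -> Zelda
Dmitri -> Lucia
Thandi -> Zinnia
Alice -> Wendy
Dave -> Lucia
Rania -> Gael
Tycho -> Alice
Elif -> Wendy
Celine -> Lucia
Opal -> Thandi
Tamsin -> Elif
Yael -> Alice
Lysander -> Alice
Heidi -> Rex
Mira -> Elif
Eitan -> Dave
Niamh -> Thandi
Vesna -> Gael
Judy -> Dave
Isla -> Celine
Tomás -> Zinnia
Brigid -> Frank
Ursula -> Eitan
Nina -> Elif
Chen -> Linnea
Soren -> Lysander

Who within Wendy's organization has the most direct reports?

Direct-report counts within Wendy's organization: Wendy has 4; Elif has 3; Alice has 3; Lysander has 1; Frank has 1. The largest is 4, held by Wendy.

Wendy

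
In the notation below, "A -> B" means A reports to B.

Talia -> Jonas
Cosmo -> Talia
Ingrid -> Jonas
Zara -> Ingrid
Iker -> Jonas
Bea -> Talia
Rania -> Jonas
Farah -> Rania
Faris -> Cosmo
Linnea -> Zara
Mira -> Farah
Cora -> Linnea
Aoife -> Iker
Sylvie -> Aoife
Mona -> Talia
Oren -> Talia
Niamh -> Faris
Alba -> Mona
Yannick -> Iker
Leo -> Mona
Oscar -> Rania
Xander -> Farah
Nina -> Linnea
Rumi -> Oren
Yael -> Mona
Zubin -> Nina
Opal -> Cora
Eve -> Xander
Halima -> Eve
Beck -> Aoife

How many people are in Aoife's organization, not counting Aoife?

2

Aoife directly manages Sylvie, Beck. Sylvie has no reports. Beck has no reports. So Aoife's organization is 2 direct reports plus everyone under them: 1 + 1 = 2.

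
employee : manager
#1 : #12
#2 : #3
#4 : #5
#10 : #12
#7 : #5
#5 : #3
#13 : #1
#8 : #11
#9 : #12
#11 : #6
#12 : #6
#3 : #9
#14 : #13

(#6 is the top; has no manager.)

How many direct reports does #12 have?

#12 directly manages #9, #10, #1. That is 3 direct reports.

3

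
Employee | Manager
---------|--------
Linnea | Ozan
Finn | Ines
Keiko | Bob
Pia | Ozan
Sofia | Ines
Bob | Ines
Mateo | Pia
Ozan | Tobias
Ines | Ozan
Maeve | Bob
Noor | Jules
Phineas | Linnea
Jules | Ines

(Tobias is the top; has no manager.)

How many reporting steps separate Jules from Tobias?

Chain from Jules up to Tobias: Jules → Ines → Ozan → Tobias. That is 3 steps up, so Jules is 3 levels below Tobias.

3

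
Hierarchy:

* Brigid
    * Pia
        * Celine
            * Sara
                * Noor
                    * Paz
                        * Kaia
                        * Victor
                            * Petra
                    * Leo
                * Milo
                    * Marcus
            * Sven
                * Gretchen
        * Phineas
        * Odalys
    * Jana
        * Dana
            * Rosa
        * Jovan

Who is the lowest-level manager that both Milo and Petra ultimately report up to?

Sara

Milo's chain of managers is Sara, Celine, Pia, Brigid. Petra's chain of managers is Victor, Paz, Noor, Sara, Celine, Pia, Brigid. The first manager that appears in both chains is Sara.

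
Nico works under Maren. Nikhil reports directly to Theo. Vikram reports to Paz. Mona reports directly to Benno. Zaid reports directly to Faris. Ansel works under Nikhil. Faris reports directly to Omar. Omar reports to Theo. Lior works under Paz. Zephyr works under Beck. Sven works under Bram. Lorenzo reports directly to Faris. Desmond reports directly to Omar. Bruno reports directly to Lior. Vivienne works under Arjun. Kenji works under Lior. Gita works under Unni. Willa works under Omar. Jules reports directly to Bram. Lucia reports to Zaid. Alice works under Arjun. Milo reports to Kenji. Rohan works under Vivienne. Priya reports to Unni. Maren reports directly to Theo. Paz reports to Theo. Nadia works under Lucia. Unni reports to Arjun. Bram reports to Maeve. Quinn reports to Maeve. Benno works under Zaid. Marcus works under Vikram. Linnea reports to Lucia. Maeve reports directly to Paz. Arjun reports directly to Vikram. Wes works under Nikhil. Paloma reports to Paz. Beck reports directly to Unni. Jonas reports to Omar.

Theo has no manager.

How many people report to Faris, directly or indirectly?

7

Faris directly manages Zaid, Lorenzo. Under Zaid: Benno, Mona, Lucia, Linnea, Nadia (5). Lorenzo has no reports. So Faris's organization is 2 direct reports plus everyone under them: 6 + 1 = 7.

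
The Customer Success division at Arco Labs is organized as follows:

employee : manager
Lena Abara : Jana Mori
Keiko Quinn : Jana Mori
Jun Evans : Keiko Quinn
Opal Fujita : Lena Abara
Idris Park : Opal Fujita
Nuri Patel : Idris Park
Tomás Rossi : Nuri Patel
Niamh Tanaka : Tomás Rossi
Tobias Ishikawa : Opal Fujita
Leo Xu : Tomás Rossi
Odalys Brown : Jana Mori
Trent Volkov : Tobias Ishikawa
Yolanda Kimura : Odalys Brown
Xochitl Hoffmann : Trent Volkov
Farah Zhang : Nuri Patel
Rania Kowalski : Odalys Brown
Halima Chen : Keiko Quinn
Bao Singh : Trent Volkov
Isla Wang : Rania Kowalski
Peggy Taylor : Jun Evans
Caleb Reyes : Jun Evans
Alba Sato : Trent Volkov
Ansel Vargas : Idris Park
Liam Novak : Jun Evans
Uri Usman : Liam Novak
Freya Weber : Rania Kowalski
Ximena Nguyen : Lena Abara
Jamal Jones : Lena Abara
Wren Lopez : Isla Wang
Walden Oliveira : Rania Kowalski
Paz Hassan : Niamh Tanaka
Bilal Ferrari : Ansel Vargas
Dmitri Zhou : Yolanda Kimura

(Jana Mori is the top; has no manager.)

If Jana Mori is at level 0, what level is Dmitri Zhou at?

3

Chain from Dmitri Zhou up to Jana Mori: Dmitri Zhou → Yolanda Kimura → Odalys Brown → Jana Mori. That is 3 steps up, so Dmitri Zhou is 3 levels below Jana Mori.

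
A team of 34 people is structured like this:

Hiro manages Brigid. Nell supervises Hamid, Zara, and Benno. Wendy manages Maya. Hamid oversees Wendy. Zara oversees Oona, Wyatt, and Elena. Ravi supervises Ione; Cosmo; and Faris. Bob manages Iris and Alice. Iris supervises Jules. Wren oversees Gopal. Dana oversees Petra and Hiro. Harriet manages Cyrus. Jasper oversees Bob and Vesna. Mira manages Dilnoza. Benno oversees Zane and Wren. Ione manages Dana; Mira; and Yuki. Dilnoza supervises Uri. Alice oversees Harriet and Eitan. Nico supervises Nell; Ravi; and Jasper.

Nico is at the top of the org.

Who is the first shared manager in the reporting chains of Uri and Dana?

Uri's chain of managers is Dilnoza, Mira, Ione, Ravi, Nico. Dana's chain of managers is Ione, Ravi, Nico. The first manager that appears in both chains is Ione.

Ione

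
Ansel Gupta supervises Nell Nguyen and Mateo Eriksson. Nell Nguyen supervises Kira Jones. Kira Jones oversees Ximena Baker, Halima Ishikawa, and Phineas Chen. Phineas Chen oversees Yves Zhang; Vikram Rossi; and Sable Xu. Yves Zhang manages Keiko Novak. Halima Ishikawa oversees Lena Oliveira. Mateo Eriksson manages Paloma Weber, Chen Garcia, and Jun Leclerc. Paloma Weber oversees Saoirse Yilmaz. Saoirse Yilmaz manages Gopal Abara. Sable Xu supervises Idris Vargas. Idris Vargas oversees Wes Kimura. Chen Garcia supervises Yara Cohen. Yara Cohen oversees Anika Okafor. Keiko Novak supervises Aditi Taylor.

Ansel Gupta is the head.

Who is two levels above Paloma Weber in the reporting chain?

Ansel Gupta

Paloma Weber reports to Mateo Eriksson, and Mateo Eriksson reports to Ansel Gupta. So Paloma Weber's skip-level manager is Ansel Gupta.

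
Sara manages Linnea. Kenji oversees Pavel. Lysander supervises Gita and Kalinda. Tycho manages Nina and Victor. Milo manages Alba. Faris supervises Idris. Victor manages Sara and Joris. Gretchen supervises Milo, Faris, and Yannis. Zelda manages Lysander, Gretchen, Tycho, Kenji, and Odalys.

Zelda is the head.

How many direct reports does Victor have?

Victor directly manages Sara, Joris. That is 2 direct reports.

2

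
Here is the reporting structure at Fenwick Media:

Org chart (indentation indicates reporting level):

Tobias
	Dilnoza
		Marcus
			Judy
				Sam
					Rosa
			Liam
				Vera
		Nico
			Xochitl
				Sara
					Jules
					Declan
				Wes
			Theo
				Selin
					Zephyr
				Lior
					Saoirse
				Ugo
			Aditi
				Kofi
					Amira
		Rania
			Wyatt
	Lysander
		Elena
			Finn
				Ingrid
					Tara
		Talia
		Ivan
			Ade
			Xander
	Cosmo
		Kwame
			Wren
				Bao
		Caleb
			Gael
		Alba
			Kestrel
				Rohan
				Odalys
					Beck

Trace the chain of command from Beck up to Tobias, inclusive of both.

Beck reports to Odalys. Odalys reports to Kestrel. Kestrel reports to Alba. Alba reports to Cosmo. Cosmo reports to Tobias. Tobias is at the top.

Beck -> Odalys -> Kestrel -> Alba -> Cosmo -> Tobias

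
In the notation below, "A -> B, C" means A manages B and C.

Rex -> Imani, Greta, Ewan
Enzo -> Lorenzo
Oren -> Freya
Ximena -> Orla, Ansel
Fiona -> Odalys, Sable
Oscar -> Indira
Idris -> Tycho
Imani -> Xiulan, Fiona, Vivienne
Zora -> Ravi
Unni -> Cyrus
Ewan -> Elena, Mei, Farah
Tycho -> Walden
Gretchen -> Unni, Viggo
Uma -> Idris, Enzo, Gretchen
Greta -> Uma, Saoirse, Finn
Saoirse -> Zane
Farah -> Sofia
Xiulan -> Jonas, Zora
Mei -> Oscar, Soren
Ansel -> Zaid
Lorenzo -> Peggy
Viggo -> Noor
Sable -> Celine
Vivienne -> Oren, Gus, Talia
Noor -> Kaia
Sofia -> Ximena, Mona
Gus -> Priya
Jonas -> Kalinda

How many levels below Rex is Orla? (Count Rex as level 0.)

Chain from Orla up to Rex: Orla → Ximena → Sofia → Farah → Ewan → Rex. That is 5 steps up, so Orla is 5 levels below Rex.

5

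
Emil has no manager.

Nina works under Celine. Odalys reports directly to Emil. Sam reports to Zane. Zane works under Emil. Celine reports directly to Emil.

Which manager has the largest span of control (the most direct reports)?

Emil

Direct-report counts: Emil has 3; Celine has 1; Zane has 1. The largest is 3, held by Emil.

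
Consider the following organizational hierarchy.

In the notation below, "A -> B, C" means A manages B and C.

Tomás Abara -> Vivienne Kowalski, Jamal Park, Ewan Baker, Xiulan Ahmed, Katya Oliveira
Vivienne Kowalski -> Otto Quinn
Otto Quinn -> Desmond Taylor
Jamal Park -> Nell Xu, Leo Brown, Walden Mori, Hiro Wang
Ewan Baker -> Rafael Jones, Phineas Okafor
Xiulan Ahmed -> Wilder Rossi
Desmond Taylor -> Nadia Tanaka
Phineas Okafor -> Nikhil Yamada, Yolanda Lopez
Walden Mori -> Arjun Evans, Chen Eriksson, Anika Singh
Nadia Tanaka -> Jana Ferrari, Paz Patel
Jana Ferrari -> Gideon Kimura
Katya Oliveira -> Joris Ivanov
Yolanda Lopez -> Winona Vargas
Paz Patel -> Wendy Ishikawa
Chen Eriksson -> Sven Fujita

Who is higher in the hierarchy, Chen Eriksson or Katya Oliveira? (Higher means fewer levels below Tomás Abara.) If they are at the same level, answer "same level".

Katya Oliveira

Chen Eriksson is 3 levels below Tomás Abara; Katya Oliveira is 1. Katya Oliveira is higher.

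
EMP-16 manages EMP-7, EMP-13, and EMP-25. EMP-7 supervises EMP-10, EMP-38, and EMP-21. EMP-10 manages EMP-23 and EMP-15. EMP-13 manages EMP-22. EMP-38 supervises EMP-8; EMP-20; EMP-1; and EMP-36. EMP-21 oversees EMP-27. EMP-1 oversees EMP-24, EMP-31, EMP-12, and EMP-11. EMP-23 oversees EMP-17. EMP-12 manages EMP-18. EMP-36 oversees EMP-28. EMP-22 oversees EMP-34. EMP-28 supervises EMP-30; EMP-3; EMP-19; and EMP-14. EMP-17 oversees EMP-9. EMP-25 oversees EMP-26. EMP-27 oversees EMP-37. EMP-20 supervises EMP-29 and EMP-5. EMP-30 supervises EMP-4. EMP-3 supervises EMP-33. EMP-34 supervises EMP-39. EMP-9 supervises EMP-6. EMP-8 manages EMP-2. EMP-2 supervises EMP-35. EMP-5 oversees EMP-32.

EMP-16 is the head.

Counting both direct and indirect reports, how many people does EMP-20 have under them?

EMP-20 directly manages EMP-5, EMP-29. Under EMP-5: EMP-32 (1). EMP-29 has no reports. So EMP-20's organization is 2 direct reports plus everyone under them: 2 + 1 = 3.

3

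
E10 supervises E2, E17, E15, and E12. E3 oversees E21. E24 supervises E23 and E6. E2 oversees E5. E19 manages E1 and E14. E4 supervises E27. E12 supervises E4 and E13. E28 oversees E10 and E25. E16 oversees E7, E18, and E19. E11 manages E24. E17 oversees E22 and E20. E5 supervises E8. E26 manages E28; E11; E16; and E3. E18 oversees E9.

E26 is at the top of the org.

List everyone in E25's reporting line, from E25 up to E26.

E25 reports to E28. E28 reports to E26. E26 is at the top.

E25 -> E28 -> E26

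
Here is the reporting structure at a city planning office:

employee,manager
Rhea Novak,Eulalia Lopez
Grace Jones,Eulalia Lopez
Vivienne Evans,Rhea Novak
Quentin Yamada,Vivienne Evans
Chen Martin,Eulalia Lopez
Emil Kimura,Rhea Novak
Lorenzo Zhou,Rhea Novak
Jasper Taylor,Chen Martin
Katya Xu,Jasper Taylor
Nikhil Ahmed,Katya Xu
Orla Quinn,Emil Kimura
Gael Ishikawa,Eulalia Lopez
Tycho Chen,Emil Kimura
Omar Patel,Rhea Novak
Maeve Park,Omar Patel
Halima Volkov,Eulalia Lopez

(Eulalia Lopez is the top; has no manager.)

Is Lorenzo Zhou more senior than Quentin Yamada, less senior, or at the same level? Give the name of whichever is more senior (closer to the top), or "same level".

Lorenzo Zhou is 2 levels below Eulalia Lopez; Quentin Yamada is 3. Lorenzo Zhou is higher.

Lorenzo Zhou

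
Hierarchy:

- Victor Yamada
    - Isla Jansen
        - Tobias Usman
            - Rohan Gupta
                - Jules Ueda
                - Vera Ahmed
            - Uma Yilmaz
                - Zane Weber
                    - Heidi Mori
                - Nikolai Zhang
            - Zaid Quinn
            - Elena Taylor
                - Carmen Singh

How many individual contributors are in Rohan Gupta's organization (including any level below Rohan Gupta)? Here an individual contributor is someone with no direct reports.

The people in Rohan Gupta's organization with no one reporting to them are Vera Ahmed, Jules Ueda. That is 2.

2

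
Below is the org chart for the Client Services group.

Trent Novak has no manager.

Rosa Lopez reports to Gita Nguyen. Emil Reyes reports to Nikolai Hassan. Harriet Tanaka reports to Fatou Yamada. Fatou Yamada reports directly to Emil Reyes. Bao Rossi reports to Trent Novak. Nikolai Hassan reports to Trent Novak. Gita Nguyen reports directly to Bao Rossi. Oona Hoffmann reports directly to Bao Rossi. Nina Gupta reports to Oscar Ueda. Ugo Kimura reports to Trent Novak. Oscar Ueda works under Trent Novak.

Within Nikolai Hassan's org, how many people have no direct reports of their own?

1

The only person in Nikolai Hassan's organization with no one reporting to them is Harriet Tanaka. That is 1.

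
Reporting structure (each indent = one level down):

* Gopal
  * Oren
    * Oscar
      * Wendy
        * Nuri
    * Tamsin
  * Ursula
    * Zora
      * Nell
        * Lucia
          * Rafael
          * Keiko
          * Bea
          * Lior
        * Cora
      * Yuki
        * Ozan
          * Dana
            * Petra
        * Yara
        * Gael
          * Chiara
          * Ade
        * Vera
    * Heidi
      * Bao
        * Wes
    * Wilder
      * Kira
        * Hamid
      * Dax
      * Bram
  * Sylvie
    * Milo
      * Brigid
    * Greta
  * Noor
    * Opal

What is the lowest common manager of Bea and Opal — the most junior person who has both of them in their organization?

Bea's chain of managers is Lucia, Nell, Zora, Ursula, Gopal. Opal's chain of managers is Noor, Gopal. The first manager that appears in both chains is Gopal.

Gopal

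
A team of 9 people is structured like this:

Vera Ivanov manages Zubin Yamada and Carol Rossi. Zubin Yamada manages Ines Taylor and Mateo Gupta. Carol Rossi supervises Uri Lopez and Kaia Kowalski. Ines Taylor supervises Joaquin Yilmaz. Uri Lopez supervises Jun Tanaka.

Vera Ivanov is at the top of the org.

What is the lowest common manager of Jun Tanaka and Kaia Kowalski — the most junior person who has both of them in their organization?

Jun Tanaka's chain of managers is Uri Lopez, Carol Rossi, Vera Ivanov. Kaia Kowalski's chain of managers is Carol Rossi, Vera Ivanov. The first manager that appears in both chains is Carol Rossi.

Carol Rossi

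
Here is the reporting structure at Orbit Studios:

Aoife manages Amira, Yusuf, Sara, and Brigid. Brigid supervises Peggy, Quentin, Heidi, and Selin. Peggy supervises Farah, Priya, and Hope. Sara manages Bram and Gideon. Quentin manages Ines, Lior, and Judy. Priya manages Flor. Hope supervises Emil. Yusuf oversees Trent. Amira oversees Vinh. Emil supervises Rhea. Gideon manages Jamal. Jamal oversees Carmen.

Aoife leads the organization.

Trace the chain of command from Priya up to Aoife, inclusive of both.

Priya -> Peggy -> Brigid -> Aoife

Priya reports to Peggy. Peggy reports to Brigid. Brigid reports to Aoife. Aoife is at the top.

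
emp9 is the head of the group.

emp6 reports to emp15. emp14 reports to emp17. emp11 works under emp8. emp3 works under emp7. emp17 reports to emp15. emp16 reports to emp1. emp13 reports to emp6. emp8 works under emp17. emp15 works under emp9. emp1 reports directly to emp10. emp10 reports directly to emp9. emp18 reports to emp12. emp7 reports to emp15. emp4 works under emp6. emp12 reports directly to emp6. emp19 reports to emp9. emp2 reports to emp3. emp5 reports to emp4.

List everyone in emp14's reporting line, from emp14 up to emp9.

emp14 reports to emp17. emp17 reports to emp15. emp15 reports to emp9. emp9 is at the top.

emp14 -> emp17 -> emp15 -> emp9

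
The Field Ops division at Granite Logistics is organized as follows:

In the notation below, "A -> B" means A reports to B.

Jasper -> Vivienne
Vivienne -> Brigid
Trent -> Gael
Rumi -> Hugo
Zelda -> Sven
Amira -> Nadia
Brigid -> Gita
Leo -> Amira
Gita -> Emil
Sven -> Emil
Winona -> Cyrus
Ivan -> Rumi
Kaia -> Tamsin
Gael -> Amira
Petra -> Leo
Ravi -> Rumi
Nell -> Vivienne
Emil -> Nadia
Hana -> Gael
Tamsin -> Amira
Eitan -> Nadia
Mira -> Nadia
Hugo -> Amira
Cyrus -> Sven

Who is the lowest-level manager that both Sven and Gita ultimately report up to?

Sven's chain of managers is Emil, Nadia. Gita's chain of managers is Emil, Nadia. The first manager that appears in both chains is Emil.

Emil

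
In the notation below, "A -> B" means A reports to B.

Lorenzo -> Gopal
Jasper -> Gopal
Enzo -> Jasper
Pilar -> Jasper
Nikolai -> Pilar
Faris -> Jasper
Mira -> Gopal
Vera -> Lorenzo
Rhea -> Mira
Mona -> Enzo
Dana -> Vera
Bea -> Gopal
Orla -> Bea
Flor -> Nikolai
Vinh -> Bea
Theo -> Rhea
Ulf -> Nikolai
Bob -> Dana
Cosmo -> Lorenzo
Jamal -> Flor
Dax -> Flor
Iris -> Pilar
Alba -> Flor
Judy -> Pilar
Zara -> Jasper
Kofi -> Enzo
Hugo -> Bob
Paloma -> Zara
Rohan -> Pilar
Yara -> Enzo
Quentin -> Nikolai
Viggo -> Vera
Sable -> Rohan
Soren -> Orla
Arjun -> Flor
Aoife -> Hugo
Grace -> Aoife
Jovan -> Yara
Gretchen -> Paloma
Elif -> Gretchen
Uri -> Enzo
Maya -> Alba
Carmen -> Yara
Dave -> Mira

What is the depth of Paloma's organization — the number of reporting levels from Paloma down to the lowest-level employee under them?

The longest chain under Paloma runs Paloma → Gretchen → Elif, which is 2 levels below Paloma.

2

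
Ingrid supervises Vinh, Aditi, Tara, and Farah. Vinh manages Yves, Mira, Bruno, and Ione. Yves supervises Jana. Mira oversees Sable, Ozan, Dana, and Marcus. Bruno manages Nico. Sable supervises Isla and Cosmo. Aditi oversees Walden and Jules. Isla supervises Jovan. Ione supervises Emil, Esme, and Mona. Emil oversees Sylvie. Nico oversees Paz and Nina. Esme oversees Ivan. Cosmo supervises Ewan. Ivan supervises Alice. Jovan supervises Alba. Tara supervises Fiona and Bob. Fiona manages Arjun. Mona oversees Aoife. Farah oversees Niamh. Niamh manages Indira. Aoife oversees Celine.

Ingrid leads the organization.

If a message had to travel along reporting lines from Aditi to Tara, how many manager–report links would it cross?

2

Aditi is 1 level below Ingrid, and Tara is 1 level below Ingrid (their lowest common manager). The shortest path runs up from Aditi to Ingrid and back down to Tara: 1 + 1 = 2 links.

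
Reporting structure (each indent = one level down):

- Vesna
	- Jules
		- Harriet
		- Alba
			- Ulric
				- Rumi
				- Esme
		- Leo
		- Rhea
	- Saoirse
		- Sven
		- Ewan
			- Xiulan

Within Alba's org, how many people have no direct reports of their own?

The people in Alba's organization with no one reporting to them are Esme, Rumi. That is 2.

2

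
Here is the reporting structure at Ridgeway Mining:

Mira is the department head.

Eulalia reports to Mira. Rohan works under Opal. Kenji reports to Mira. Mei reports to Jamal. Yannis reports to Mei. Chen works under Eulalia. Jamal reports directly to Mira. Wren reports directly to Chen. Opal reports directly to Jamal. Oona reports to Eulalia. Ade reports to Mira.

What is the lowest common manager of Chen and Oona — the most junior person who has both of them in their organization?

Eulalia

Chen's chain of managers is Eulalia, Mira. Oona's chain of managers is Eulalia, Mira. The first manager that appears in both chains is Eulalia.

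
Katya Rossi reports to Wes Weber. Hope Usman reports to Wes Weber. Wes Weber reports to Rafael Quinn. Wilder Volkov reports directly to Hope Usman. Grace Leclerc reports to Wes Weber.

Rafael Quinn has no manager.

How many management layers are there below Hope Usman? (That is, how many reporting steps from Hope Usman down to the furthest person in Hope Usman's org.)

1

The longest chain under Hope Usman runs Hope Usman → Wilder Volkov, which is 1 level below Hope Usman.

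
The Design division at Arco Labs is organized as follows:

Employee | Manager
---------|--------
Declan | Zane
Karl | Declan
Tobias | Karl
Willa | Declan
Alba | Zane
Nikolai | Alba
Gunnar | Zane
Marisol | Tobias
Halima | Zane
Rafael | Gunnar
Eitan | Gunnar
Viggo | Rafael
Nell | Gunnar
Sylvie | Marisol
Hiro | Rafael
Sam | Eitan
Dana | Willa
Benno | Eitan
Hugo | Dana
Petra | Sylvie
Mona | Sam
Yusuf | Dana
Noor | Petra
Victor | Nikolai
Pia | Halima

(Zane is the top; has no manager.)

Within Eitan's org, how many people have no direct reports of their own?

2

The people in Eitan's organization with no one reporting to them are Benno, Mona. That is 2.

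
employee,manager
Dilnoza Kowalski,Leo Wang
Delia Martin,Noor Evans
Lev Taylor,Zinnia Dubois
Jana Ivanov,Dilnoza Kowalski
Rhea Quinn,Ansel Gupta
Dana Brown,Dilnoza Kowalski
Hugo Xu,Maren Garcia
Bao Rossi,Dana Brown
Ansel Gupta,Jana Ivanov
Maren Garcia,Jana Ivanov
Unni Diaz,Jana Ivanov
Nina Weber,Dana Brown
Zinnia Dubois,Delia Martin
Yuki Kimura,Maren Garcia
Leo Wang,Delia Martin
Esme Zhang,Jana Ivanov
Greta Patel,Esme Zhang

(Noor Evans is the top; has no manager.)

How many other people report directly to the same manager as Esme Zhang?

3

Esme Zhang reports to Jana Ivanov. Jana Ivanov's other direct reports are Maren Garcia, Unni Diaz, Ansel Gupta — 3 peers.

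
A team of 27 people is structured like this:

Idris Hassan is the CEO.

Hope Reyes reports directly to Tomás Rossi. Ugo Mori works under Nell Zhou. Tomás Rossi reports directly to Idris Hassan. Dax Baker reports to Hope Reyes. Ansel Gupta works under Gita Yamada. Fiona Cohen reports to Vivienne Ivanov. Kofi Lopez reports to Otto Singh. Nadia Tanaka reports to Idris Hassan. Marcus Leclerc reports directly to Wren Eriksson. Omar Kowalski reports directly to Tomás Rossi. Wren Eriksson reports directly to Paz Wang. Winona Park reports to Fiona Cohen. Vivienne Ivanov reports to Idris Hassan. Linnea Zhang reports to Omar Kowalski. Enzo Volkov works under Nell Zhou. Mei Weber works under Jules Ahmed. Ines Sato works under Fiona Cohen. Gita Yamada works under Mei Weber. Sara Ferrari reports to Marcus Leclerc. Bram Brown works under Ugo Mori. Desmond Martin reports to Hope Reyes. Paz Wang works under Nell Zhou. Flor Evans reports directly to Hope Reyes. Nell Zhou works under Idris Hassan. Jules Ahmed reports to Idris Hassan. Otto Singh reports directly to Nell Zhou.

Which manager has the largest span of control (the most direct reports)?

Direct-report counts: Idris Hassan has 5; Jules Ahmed has 1; Mei Weber has 1; Gita Yamada has 1; Tomás Rossi has 2; Hope Reyes has 3; Omar Kowalski has 1; Vivienne Ivanov has 1; Fiona Cohen has 2; Nell Zhou has 4; Ugo Mori has 1; Otto Singh has 1; Paz Wang has 1; Wren Eriksson has 1; Marcus Leclerc has 1. The largest is 5, held by Idris Hassan.

Idris Hassan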